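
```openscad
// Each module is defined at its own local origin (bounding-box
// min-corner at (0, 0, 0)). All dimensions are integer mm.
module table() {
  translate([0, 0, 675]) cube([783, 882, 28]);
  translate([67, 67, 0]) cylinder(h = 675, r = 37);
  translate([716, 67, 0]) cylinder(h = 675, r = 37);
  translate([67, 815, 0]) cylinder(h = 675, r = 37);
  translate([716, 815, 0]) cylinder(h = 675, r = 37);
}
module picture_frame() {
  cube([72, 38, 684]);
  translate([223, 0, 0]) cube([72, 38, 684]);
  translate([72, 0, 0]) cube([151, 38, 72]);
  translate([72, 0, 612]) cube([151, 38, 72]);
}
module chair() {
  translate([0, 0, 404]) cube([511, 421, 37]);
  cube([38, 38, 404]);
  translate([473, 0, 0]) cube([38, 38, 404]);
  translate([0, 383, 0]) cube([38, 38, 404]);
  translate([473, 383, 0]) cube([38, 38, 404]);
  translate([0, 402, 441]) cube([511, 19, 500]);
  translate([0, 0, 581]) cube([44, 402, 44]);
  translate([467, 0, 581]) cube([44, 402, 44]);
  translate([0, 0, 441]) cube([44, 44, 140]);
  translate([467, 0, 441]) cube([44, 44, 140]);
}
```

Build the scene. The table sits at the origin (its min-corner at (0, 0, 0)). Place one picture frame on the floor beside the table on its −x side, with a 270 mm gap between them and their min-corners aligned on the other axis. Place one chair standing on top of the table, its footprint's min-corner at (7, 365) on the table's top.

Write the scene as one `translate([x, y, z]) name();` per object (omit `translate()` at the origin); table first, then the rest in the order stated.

table();
translate([-565, 0, 0]) picture_frame();
translate([7, 365, 703]) chair();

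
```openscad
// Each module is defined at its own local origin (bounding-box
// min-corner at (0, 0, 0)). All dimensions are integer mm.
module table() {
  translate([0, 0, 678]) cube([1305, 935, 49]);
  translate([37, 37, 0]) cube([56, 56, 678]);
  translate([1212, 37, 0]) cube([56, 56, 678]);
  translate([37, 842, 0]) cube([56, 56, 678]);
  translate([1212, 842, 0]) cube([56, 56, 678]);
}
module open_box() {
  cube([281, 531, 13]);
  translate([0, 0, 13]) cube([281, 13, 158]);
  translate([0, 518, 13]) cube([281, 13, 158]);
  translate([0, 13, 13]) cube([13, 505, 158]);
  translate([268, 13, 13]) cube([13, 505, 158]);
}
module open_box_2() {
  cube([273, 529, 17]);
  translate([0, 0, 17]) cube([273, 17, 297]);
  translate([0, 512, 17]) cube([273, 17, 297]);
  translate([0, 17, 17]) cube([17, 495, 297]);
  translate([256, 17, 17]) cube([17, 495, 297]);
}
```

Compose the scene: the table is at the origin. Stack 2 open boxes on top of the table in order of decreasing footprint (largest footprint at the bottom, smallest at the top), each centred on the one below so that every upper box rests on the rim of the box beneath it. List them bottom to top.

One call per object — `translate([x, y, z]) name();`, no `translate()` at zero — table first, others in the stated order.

table();
translate([512, 202, 727]) open_box();
translate([516, 203, 898]) open_box_2();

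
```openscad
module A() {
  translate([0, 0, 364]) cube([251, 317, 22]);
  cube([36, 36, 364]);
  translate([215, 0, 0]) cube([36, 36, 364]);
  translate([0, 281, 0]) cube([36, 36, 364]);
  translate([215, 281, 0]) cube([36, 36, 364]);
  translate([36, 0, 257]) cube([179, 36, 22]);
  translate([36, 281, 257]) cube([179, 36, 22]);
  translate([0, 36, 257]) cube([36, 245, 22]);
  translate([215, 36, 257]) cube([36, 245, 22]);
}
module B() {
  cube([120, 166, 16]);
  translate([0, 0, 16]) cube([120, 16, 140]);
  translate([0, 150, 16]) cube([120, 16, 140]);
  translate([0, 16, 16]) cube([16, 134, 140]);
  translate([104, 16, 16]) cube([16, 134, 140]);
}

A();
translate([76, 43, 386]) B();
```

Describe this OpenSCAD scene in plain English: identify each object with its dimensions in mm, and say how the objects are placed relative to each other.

A is a four-legged stool. The seat is a 251×317×22 mm slab whose top surface is at z = 386 mm; four square legs, each 36×36 mm in cross-section, run from the floor (z = 0) to the underside of the seat, each flush with a corner of the seat. Four stretchers, 36 mm wide and 22 mm tall, connect adjacent legs with their undersides at z = 257 mm, each running between the inner faces of the legs it joins and aligned with the legs' outer faces on the other axis.

B is an open storage box with external size 120×166×156 mm and wall thickness 16 mm (the base is also 16 mm thick). The base covers the whole footprint; the four walls stand on the base, with the y-facing walls full-width and the x-facing walls fitting between their inner faces.

The open box is on top of the stool.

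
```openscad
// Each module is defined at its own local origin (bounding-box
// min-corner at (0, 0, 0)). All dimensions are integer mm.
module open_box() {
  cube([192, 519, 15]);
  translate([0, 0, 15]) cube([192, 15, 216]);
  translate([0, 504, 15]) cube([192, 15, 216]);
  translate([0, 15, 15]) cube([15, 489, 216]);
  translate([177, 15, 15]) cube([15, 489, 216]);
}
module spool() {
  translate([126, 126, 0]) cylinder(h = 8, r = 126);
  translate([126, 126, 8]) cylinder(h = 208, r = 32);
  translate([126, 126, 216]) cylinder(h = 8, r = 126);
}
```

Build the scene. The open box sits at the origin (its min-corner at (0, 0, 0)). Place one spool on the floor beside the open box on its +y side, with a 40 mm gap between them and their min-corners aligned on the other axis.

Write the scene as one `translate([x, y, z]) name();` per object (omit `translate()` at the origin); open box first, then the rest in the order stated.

open_box();
translate([0, 559, 0]) spool();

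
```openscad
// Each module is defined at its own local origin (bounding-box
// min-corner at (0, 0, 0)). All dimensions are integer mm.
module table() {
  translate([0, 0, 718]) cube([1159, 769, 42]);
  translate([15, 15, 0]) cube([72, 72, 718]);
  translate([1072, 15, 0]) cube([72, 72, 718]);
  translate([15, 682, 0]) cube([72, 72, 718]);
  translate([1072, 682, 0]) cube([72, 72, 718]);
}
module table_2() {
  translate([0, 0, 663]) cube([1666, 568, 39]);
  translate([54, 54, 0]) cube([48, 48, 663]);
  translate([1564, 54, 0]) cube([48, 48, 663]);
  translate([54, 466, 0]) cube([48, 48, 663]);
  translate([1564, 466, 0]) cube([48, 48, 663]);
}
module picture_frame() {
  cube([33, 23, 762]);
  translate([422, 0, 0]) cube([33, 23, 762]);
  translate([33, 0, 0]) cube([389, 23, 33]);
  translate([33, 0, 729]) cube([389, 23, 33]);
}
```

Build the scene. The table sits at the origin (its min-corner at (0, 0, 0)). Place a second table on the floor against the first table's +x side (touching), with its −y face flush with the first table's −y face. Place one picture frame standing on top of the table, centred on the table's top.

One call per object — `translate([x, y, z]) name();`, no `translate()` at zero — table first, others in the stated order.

table();
translate([1159, 0, 0]) table_2();
translate([352, 373, 760]) picture_frame();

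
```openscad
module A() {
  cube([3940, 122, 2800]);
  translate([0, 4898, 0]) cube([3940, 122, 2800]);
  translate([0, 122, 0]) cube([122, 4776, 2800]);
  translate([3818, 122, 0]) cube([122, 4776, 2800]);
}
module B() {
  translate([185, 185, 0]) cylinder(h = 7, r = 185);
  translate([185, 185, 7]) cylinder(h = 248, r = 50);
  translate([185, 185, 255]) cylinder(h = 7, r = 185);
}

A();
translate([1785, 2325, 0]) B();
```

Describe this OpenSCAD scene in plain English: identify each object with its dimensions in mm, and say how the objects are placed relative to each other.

A is the wall frame of a small rectangular building: four walls, each 2800 mm tall and 122 mm thick, enclosing a footprint 3940 mm (x) by 5020 mm (y) outside-to-outside, with no floor or roof. The front and back walls (the −y and +y sides) span the full width; the two side walls fit between them.

B is a spool: two coaxial disc flanges of radius 185 mm and thickness 7 mm, joined by a core cylinder of radius 50 mm and height 248 mm. The lower flange rests on z = 0 and the three cylinders share a vertical axis.

The spool sits inside the house frame, centred.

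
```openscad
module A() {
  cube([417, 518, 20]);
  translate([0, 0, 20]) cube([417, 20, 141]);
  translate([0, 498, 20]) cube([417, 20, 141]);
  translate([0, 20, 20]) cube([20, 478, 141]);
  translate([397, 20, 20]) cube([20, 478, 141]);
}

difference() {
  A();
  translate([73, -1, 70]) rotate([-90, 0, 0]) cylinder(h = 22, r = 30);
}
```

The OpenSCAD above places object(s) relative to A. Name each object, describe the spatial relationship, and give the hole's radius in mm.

A is an open box. The open box has a circular hole through its front wall. The hole's radius is 30 mm.

The subtracted cylinder has r = 30 mm.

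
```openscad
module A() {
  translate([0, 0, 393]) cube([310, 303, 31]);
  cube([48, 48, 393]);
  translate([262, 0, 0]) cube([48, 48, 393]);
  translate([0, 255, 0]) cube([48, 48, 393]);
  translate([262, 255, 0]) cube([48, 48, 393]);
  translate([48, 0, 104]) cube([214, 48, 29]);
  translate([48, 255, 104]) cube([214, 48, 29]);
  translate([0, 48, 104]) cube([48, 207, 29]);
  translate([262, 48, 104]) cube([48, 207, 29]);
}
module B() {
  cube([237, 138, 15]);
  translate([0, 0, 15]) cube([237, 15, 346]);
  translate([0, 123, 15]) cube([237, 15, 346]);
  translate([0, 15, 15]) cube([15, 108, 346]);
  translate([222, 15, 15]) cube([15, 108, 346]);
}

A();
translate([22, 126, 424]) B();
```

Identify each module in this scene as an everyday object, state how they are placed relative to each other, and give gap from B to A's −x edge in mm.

The open box's min-x is at 22; the stool's min-x is 0; gap = 22 mm.

A is a stool. B is an open box. The open box is on top of the stool. The gap from the open box to the stool's −x edge is 22 mm.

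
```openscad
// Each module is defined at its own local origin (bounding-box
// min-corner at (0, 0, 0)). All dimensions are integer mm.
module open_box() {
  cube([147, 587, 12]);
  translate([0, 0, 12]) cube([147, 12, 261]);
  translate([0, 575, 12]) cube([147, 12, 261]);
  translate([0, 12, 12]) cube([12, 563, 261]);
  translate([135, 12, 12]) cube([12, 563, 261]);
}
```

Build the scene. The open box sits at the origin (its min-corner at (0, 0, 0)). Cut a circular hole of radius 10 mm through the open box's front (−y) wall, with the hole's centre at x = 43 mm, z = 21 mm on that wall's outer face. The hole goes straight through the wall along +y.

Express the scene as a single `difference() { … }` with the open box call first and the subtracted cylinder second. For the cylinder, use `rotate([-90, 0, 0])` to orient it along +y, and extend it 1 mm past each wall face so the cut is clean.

difference() {
  open_box();
  translate([43, -1, 21]) rotate([-90, 0, 0]) cylinder(h = 14, r = 10);
}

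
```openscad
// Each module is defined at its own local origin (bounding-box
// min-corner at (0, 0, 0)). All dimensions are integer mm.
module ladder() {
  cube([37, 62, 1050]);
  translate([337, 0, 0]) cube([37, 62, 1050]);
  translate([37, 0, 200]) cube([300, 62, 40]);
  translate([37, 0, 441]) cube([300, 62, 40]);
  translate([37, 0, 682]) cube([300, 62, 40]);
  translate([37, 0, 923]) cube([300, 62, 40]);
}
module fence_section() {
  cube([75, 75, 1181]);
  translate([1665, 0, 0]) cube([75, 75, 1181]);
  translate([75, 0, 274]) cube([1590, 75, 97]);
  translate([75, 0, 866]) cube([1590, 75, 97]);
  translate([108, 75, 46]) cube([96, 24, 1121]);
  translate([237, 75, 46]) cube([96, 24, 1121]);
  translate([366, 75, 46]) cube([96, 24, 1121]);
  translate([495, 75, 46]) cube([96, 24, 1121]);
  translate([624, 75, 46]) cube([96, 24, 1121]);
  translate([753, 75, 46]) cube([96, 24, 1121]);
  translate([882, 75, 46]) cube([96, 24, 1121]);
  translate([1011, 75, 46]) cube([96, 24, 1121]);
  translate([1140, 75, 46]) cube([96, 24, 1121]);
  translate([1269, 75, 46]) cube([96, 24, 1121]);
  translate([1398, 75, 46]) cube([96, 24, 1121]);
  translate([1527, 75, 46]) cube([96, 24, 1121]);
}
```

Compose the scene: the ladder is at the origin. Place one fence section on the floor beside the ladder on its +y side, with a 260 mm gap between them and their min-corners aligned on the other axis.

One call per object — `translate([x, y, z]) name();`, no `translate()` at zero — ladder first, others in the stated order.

ladder();
translate([0, 322, 0]) fence_section();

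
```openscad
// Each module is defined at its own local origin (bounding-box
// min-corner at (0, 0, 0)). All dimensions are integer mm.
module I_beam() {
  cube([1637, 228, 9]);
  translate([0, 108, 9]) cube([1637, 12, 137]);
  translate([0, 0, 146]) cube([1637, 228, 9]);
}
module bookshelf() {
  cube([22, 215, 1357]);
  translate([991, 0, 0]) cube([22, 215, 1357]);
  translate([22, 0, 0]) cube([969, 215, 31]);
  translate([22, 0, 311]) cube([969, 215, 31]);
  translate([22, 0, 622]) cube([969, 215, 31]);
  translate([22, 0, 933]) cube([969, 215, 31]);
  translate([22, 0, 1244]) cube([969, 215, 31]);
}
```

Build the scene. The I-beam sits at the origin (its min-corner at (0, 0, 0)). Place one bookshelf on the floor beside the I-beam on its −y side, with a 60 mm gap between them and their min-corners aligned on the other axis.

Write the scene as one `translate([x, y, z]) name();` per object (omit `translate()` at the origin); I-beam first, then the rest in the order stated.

I_beam();
translate([0, -275, 0]) bookshelf();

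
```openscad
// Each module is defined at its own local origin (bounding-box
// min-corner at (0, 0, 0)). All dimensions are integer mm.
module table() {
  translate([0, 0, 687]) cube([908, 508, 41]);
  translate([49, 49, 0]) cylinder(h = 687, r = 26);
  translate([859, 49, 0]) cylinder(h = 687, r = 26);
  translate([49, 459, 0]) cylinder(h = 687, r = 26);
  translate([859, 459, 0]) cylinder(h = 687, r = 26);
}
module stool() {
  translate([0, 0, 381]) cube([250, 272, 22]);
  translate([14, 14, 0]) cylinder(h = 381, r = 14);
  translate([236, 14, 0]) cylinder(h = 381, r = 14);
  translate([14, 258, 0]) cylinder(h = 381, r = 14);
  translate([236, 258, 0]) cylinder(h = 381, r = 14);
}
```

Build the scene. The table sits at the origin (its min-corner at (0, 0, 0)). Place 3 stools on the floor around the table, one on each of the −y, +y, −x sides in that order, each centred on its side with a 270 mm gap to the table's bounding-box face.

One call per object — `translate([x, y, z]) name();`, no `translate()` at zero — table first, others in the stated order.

table();
translate([329, -542, 0]) stool();
translate([329, 778, 0]) stool();
translate([-520, 118, 0]) stool();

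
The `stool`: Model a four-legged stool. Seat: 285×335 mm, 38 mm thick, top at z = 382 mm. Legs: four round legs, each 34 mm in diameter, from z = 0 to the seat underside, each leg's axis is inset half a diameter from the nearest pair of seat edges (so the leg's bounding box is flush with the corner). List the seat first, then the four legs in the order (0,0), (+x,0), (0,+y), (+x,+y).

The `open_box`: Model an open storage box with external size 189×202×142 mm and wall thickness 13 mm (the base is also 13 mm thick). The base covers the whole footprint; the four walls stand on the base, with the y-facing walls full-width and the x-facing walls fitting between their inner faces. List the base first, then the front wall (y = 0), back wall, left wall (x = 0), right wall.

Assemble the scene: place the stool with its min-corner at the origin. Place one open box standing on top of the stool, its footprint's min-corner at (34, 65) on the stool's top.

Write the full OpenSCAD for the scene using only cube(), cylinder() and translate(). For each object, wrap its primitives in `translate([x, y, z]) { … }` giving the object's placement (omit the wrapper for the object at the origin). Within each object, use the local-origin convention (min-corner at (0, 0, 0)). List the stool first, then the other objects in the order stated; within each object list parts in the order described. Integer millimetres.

translate([0, 0, 344]) cube([285, 335, 38]);
translate([17, 17, 0]) cylinder(h = 344, r = 17);
translate([268, 17, 0]) cylinder(h = 344, r = 17);
translate([17, 318, 0]) cylinder(h = 344, r = 17);
translate([268, 318, 0]) cylinder(h = 344, r = 17);
translate([34, 65, 382]) {
  cube([189, 202, 13]);
  translate([0, 0, 13]) cube([189, 13, 129]);
  translate([0, 189, 13]) cube([189, 13, 129]);
  translate([0, 13, 13]) cube([13, 176, 129]);
  translate([176, 13, 13]) cube([13, 176, 129]);
}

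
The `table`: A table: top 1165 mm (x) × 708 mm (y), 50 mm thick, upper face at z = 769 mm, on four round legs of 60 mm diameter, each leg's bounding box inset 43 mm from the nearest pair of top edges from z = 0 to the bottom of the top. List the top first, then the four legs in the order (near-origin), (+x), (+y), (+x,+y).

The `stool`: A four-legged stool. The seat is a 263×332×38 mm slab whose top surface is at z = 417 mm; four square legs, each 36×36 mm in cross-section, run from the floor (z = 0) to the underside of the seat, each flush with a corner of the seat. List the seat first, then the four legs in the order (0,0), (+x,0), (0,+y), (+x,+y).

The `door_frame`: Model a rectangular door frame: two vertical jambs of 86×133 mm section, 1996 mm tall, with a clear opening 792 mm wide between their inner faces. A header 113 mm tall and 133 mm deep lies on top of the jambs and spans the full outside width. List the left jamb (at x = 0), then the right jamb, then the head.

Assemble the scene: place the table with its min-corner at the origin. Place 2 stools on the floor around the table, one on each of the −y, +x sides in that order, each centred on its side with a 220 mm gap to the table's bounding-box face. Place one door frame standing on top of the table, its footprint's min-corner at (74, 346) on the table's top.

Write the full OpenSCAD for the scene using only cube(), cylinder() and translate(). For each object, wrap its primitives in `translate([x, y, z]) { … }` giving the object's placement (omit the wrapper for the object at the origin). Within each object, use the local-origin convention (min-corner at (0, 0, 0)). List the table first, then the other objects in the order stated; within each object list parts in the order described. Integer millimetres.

translate([0, 0, 719]) cube([1165, 708, 50]);
translate([73, 73, 0]) cylinder(h = 719, r = 30);
translate([1092, 73, 0]) cylinder(h = 719, r = 30);
translate([73, 635, 0]) cylinder(h = 719, r = 30);
translate([1092, 635, 0]) cylinder(h = 719, r = 30);
translate([451, -552, 0]) {
  translate([0, 0, 379]) cube([263, 332, 38]);
  cube([36, 36, 379]);
  translate([227, 0, 0]) cube([36, 36, 379]);
  translate([0, 296, 0]) cube([36, 36, 379]);
  translate([227, 296, 0]) cube([36, 36, 379]);
}
translate([1385, 188, 0]) {
  translate([0, 0, 379]) cube([263, 332, 38]);
  cube([36, 36, 379]);
  translate([227, 0, 0]) cube([36, 36, 379]);
  translate([0, 296, 0]) cube([36, 36, 379]);
  translate([227, 296, 0]) cube([36, 36, 379]);
}
translate([74, 346, 769]) {
  cube([86, 133, 1996]);
  translate([878, 0, 0]) cube([86, 133, 1996]);
  translate([0, 0, 1996]) cube([964, 133, 113]);
}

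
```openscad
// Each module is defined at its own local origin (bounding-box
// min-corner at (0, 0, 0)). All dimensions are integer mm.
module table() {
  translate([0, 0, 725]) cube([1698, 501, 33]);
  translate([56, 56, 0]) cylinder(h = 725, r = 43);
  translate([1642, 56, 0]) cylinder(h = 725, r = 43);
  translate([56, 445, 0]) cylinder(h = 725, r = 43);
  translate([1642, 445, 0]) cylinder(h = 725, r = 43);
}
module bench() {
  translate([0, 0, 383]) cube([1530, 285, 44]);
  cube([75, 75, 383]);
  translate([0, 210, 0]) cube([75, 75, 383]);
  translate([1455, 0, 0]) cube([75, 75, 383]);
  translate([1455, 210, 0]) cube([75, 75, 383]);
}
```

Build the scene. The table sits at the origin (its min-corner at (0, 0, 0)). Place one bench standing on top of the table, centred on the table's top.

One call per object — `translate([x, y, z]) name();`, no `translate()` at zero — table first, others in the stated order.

table();
translate([84, 108, 758]) bench();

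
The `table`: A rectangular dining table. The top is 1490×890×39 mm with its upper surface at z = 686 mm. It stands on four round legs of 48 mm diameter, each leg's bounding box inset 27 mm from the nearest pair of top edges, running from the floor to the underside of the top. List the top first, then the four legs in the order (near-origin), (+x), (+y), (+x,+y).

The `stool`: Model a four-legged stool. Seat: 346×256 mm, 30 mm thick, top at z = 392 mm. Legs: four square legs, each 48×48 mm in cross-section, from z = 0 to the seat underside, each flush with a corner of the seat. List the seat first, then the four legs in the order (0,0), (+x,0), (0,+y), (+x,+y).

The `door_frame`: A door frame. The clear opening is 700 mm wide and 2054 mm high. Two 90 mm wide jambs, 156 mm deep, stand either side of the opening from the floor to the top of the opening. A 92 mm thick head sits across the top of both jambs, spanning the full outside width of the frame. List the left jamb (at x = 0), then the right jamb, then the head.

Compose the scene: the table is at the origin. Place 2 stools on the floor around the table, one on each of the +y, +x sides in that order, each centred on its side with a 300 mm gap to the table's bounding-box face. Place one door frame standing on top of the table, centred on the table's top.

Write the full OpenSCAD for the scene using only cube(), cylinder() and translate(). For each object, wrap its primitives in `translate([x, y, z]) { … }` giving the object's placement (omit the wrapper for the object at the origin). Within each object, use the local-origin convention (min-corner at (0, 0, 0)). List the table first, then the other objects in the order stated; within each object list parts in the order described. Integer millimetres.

translate([0, 0, 647]) cube([1490, 890, 39]);
translate([51, 51, 0]) cylinder(h = 647, r = 24);
translate([1439, 51, 0]) cylinder(h = 647, r = 24);
translate([51, 839, 0]) cylinder(h = 647, r = 24);
translate([1439, 839, 0]) cylinder(h = 647, r = 24);
translate([572, 1190, 0]) {
  translate([0, 0, 362]) cube([346, 256, 30]);
  cube([48, 48, 362]);
  translate([298, 0, 0]) cube([48, 48, 362]);
  translate([0, 208, 0]) cube([48, 48, 362]);
  translate([298, 208, 0]) cube([48, 48, 362]);
}
translate([1790, 317, 0]) {
  translate([0, 0, 362]) cube([346, 256, 30]);
  cube([48, 48, 362]);
  translate([298, 0, 0]) cube([48, 48, 362]);
  translate([0, 208, 0]) cube([48, 48, 362]);
  translate([298, 208, 0]) cube([48, 48, 362]);
}
translate([305, 367, 686]) {
  cube([90, 156, 2054]);
  translate([790, 0, 0]) cube([90, 156, 2054]);
  translate([0, 0, 2054]) cube([880, 156, 92]);
}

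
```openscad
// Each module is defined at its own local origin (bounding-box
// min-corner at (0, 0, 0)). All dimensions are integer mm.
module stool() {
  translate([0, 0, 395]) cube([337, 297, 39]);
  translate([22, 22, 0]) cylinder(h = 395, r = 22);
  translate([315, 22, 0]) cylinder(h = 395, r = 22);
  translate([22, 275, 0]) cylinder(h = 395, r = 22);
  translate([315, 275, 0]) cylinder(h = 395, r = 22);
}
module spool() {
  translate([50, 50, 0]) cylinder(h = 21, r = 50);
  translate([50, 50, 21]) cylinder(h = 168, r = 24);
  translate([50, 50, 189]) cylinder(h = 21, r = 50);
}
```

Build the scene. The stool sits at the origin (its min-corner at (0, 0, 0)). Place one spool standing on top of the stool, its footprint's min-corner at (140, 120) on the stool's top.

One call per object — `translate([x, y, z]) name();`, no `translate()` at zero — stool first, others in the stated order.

stool();
translate([140, 120, 434]) spool();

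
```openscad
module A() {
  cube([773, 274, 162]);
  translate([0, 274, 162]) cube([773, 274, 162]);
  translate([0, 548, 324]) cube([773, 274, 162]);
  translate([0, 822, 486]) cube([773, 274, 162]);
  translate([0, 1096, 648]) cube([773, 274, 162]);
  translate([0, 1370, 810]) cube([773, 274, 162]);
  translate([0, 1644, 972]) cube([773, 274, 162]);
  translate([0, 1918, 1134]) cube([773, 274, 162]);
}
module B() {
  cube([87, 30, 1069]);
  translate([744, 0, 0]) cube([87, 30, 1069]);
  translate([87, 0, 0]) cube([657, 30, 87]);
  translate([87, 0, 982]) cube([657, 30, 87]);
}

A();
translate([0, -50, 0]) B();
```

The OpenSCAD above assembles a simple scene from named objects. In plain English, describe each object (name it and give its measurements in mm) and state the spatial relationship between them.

A is a run of 8 identical solid stair steps. Each tread is 773×274 mm and each step block is 162 mm high. Step 1 rests on the floor; step k is offset from step 1 by (k−1)×274 mm in y and (k−1)×162 mm in z.

B is a rectangular picture frame lying in the x–z plane (depth along y). The opening is 657 mm wide (x) by 895 mm tall (z), surrounded by a border 87 mm wide on all four sides. The frame is 30 mm deep and is made of two full-height vertical stiles with two horizontal rails fitted between them.

The picture frame is on the floor beside the staircase on its −y side.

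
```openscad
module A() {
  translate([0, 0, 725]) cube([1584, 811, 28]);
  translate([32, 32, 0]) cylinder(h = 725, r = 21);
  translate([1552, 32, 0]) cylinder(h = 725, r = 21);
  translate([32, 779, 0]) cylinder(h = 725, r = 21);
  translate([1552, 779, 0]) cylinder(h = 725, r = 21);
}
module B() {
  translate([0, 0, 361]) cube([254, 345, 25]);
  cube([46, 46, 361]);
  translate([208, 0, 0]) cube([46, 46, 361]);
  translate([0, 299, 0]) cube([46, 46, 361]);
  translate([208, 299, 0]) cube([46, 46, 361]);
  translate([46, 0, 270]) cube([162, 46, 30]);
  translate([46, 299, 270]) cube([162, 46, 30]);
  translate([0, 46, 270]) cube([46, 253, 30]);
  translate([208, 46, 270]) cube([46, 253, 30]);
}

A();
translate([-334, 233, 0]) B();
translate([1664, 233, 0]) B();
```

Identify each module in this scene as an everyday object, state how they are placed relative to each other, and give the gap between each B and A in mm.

A is a table. B is a stool. Two stools sit around the table at the −x, +x sides. The gap between each stool and the table is 80 mm.

Each stool's nearest face is 80 mm from the table's bounding box.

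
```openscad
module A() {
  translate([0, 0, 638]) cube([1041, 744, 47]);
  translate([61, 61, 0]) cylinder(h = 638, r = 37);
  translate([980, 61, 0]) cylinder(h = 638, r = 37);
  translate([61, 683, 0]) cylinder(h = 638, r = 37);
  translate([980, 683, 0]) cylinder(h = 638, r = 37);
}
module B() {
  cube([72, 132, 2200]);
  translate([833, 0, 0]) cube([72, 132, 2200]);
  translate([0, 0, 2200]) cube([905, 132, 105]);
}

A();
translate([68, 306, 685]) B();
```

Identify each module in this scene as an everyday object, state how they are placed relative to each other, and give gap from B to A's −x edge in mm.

A is a table. B is a door frame. The door frame is on top of the table, centred. The gap from the door frame to the table's −x edge is 68 mm.

The door frame's min-x is at 68; the table's min-x is 0; gap = 68 mm.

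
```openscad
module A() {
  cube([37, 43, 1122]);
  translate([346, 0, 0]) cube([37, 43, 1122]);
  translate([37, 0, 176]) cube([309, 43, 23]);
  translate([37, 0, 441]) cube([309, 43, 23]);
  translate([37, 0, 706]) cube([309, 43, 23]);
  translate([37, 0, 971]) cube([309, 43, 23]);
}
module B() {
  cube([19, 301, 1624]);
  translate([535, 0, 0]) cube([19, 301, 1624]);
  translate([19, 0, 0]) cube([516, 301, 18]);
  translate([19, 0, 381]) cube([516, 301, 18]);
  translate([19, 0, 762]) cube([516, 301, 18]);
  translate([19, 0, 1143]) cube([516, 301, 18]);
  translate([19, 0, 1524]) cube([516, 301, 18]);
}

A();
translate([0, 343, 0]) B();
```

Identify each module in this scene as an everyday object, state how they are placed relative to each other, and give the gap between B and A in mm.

The bookshelf's nearest face is 300 mm from the ladder's +y face.

A is a ladder. B is a bookshelf. The bookshelf is on the floor beside the ladder on its +y side. The gap between the bookshelf and the ladder is 300 mm.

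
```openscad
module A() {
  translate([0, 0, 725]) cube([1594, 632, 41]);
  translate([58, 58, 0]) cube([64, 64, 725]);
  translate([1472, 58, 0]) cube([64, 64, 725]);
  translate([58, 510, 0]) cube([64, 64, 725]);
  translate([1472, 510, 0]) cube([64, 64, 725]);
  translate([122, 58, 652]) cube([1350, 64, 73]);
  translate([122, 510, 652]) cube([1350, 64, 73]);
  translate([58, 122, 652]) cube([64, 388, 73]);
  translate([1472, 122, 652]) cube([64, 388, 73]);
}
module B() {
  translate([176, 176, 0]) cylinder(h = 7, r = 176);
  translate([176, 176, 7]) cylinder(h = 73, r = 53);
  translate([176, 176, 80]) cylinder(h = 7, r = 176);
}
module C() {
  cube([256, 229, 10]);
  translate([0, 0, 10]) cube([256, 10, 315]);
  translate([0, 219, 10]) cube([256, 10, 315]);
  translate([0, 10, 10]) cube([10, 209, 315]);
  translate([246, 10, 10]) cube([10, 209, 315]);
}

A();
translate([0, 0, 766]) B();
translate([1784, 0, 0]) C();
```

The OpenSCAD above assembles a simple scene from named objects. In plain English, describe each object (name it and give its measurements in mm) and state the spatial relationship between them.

A is a table with a 1594×632 mm rectangular top, 41 mm thick, top surface at z = 766 mm, supported by four 64×64 mm square legs, each inset 58 mm from the nearest pair of top edges, running from the floor. Four apron rails, 64 mm thick and 73 mm tall, run between adjacent legs with their top edges flush with the underside of the top and their outer faces flush with the legs' outer faces.

B is a spool: two coaxial disc flanges of radius 176 mm and thickness 7 mm, joined by a core cylinder of radius 53 mm and height 73 mm. The lower flange rests on z = 0 and the three cylinders share a vertical axis.

C is an open storage box with external size 256×229×325 mm and wall thickness 10 mm (the base is also 10 mm thick). The base covers the whole footprint; the four walls stand on the base, with the y-facing walls full-width and the x-facing walls fitting between their inner faces.

The spool is on top of the table. The open box is on the floor beside the table on its +x side.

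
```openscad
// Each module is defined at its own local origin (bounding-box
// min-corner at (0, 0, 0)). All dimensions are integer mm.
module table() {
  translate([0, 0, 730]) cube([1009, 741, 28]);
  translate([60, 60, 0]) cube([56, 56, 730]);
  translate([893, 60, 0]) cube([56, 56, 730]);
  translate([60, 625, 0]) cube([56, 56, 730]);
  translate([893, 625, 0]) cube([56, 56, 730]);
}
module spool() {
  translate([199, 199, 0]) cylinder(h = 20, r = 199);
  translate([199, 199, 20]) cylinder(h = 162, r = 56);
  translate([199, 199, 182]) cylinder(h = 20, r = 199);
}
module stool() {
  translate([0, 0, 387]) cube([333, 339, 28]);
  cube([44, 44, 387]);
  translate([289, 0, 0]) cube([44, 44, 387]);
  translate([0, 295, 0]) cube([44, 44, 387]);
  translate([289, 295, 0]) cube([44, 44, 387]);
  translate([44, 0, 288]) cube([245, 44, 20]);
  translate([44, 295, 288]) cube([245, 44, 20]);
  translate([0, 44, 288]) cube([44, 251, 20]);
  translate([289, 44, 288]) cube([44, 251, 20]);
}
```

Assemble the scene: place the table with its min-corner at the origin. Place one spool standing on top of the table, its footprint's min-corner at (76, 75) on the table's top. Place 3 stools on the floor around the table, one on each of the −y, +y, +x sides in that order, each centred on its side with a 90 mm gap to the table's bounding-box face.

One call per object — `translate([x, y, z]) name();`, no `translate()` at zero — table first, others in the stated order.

table();
translate([76, 75, 758]) spool();
translate([338, -429, 0]) stool();
translate([338, 831, 0]) stool();
translate([1099, 201, 0]) stool();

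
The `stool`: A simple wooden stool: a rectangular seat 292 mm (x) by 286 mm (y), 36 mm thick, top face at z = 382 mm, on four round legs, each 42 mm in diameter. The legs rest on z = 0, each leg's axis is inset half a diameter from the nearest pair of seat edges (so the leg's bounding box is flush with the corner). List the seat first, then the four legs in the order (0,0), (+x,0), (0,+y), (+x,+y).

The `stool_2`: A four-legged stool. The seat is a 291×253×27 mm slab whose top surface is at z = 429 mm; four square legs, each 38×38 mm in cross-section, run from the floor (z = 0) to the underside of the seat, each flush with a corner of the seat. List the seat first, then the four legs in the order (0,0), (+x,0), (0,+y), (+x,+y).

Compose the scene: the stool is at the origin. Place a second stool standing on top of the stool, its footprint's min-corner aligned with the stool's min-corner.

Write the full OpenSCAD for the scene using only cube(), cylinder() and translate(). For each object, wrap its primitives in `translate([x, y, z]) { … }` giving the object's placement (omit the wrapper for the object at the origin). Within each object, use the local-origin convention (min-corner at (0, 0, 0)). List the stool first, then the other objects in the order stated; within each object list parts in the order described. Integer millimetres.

translate([0, 0, 346]) cube([292, 286, 36]);
translate([21, 21, 0]) cylinder(h = 346, r = 21);
translate([271, 21, 0]) cylinder(h = 346, r = 21);
translate([21, 265, 0]) cylinder(h = 346, r = 21);
translate([271, 265, 0]) cylinder(h = 346, r = 21);
translate([0, 0, 382]) {
  translate([0, 0, 402]) cube([291, 253, 27]);
  cube([38, 38, 402]);
  translate([253, 0, 0]) cube([38, 38, 402]);
  translate([0, 215, 0]) cube([38, 38, 402]);
  translate([253, 215, 0]) cube([38, 38, 402]);
}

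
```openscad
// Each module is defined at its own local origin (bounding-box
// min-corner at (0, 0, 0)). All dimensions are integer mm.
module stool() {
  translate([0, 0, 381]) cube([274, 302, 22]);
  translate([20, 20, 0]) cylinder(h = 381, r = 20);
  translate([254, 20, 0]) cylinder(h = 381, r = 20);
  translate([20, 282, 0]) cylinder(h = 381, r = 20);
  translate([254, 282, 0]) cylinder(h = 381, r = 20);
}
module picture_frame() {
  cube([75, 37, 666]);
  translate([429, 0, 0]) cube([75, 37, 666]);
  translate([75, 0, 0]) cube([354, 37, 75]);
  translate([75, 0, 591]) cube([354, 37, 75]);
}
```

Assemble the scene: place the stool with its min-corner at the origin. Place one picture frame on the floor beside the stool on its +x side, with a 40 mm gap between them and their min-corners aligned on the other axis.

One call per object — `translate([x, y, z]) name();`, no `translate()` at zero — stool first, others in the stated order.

stool();
translate([314, 0, 0]) picture_frame();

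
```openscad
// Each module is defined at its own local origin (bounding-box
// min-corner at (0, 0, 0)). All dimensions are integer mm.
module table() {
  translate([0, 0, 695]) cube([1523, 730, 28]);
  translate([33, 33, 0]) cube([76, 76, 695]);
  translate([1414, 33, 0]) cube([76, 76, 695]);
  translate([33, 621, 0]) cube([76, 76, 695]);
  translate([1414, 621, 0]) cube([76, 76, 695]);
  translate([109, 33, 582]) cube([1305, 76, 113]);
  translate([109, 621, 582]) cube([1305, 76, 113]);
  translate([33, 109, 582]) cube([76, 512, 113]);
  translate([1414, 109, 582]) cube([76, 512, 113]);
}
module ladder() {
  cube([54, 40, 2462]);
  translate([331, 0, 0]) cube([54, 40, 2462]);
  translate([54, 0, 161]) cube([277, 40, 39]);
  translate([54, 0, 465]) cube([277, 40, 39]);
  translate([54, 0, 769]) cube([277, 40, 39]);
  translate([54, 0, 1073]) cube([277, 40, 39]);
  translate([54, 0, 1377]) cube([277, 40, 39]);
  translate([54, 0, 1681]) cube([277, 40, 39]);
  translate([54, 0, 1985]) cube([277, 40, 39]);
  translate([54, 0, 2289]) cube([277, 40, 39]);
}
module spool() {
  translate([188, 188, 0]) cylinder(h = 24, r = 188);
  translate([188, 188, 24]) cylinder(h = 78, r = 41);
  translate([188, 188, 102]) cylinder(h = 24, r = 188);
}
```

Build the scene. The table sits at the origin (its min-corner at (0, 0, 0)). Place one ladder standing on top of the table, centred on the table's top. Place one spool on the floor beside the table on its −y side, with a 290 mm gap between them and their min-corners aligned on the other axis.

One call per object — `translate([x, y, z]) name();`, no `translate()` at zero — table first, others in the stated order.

table();
translate([569, 345, 723]) ladder();
translate([0, -666, 0]) spool();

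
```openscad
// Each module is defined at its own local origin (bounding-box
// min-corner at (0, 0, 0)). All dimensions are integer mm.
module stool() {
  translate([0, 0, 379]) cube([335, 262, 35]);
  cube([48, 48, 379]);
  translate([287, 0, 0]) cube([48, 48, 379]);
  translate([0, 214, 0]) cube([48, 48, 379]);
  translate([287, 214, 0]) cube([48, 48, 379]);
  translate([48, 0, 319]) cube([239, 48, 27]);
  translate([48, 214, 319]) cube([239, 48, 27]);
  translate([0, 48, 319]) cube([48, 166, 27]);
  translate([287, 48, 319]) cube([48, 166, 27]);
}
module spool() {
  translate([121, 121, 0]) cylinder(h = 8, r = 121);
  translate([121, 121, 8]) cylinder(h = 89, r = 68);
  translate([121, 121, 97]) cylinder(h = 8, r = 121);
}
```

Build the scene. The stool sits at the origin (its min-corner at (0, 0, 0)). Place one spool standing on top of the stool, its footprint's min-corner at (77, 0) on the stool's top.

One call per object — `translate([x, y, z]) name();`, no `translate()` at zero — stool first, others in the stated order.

stool();
translate([77, 0, 414]) spool();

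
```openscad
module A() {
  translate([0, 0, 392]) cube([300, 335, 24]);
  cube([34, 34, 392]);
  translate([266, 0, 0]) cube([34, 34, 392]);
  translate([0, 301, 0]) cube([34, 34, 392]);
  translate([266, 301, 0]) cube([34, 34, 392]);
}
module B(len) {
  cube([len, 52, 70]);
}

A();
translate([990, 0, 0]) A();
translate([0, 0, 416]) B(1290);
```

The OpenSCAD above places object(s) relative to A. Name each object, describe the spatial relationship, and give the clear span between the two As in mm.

Second stool starts at x = 990; first ends at x = 300; clear span = 990 − 300 = 690 mm.

A is a stool. B is a beam. A beam spans the tops of two stools. The clear span between the two stools is 690 mm.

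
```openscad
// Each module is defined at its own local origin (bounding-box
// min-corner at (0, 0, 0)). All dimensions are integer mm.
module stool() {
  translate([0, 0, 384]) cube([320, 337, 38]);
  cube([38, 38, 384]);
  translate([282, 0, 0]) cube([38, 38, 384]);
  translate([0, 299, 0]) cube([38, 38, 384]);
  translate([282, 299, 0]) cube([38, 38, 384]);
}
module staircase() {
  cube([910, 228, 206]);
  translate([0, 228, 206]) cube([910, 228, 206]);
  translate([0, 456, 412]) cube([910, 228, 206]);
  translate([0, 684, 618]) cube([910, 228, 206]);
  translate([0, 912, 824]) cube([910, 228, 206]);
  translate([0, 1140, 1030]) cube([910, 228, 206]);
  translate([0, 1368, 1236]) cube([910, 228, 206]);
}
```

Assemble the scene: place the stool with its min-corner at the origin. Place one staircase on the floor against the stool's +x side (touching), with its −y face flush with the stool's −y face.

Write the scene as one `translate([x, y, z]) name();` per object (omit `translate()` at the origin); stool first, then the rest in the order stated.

stool();
translate([320, 0, 0]) staircase();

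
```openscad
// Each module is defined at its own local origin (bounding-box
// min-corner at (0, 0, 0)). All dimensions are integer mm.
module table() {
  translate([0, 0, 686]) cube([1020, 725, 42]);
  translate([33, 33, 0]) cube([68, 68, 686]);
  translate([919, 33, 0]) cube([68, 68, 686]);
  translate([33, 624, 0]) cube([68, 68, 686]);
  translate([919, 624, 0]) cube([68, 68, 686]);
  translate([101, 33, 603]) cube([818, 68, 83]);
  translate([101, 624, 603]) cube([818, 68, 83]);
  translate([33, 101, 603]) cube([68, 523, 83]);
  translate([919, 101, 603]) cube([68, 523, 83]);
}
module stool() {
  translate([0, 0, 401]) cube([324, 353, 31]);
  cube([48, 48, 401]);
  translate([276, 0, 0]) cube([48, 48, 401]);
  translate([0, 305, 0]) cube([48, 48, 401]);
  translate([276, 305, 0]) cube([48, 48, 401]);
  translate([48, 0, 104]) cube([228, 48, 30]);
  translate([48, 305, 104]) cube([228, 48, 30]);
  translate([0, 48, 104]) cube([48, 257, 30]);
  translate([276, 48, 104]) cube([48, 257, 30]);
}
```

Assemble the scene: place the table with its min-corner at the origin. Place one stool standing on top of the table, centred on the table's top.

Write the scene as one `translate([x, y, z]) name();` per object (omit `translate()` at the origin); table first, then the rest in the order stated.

table();
translate([348, 186, 728]) stool();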